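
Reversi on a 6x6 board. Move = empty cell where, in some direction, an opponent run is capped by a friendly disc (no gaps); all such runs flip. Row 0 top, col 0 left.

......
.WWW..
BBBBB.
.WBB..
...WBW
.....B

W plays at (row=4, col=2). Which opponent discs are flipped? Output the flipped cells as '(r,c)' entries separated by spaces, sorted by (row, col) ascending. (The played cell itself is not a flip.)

Dir NW: first cell 'W' (not opp) -> no flip
Dir N: opp run (3,2) (2,2) capped by W -> flip
Dir NE: opp run (3,3) (2,4), next='.' -> no flip
Dir W: first cell '.' (not opp) -> no flip
Dir E: first cell 'W' (not opp) -> no flip
Dir SW: first cell '.' (not opp) -> no flip
Dir S: first cell '.' (not opp) -> no flip
Dir SE: first cell '.' (not opp) -> no flip

Answer: (2,2) (3,2)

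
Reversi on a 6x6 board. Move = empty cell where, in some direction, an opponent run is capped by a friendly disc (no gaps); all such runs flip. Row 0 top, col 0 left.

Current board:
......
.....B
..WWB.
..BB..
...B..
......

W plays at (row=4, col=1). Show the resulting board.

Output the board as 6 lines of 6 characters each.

Answer: ......
.....B
..WWB.
..WB..
.W.B..
......

Derivation:
Place W at (4,1); scan 8 dirs for brackets.
Dir NW: first cell '.' (not opp) -> no flip
Dir N: first cell '.' (not opp) -> no flip
Dir NE: opp run (3,2) capped by W -> flip
Dir W: first cell '.' (not opp) -> no flip
Dir E: first cell '.' (not opp) -> no flip
Dir SW: first cell '.' (not opp) -> no flip
Dir S: first cell '.' (not opp) -> no flip
Dir SE: first cell '.' (not opp) -> no flip
All flips: (3,2)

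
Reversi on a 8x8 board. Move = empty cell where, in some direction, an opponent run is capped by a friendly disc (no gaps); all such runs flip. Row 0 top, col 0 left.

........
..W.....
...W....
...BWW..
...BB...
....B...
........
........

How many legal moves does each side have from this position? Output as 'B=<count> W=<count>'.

Answer: B=5 W=4

Derivation:
-- B to move --
(0,1): no bracket -> illegal
(0,2): no bracket -> illegal
(0,3): no bracket -> illegal
(1,1): no bracket -> illegal
(1,3): flips 1 -> legal
(1,4): no bracket -> illegal
(2,1): no bracket -> illegal
(2,2): no bracket -> illegal
(2,4): flips 1 -> legal
(2,5): flips 1 -> legal
(2,6): flips 1 -> legal
(3,2): no bracket -> illegal
(3,6): flips 2 -> legal
(4,5): no bracket -> illegal
(4,6): no bracket -> illegal
B mobility = 5
-- W to move --
(2,2): no bracket -> illegal
(2,4): no bracket -> illegal
(3,2): flips 1 -> legal
(4,2): no bracket -> illegal
(4,5): no bracket -> illegal
(5,2): flips 1 -> legal
(5,3): flips 3 -> legal
(5,5): no bracket -> illegal
(6,3): no bracket -> illegal
(6,4): flips 2 -> legal
(6,5): no bracket -> illegal
W mobility = 4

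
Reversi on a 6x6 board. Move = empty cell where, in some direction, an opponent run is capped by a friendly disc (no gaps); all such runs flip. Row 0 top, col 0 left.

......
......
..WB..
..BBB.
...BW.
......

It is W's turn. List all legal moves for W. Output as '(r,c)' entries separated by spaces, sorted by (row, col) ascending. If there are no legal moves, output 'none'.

Answer: (2,4) (4,2)

Derivation:
(1,2): no bracket -> illegal
(1,3): no bracket -> illegal
(1,4): no bracket -> illegal
(2,1): no bracket -> illegal
(2,4): flips 2 -> legal
(2,5): no bracket -> illegal
(3,1): no bracket -> illegal
(3,5): no bracket -> illegal
(4,1): no bracket -> illegal
(4,2): flips 2 -> legal
(4,5): no bracket -> illegal
(5,2): no bracket -> illegal
(5,3): no bracket -> illegal
(5,4): no bracket -> illegal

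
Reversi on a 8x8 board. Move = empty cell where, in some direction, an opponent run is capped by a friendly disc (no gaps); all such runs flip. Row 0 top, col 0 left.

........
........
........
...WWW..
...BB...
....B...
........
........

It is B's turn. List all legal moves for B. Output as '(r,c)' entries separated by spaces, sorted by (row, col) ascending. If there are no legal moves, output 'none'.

Answer: (2,2) (2,3) (2,4) (2,5) (2,6)

Derivation:
(2,2): flips 1 -> legal
(2,3): flips 1 -> legal
(2,4): flips 1 -> legal
(2,5): flips 1 -> legal
(2,6): flips 1 -> legal
(3,2): no bracket -> illegal
(3,6): no bracket -> illegal
(4,2): no bracket -> illegal
(4,5): no bracket -> illegal
(4,6): no bracket -> illegal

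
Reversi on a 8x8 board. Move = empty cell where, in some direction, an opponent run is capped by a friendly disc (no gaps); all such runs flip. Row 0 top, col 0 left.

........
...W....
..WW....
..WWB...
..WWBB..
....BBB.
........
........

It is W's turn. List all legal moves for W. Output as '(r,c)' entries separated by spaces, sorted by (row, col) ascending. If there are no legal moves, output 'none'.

Answer: (2,5) (3,5) (4,6) (6,5) (6,6) (6,7)

Derivation:
(2,4): no bracket -> illegal
(2,5): flips 1 -> legal
(3,5): flips 1 -> legal
(3,6): no bracket -> illegal
(4,6): flips 2 -> legal
(4,7): no bracket -> illegal
(5,3): no bracket -> illegal
(5,7): no bracket -> illegal
(6,3): no bracket -> illegal
(6,4): no bracket -> illegal
(6,5): flips 1 -> legal
(6,6): flips 2 -> legal
(6,7): flips 3 -> legal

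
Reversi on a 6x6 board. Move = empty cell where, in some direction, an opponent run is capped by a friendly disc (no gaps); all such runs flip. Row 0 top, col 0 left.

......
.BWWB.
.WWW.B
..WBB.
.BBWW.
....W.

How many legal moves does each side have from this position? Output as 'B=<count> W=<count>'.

Answer: B=8 W=11

Derivation:
-- B to move --
(0,1): flips 2 -> legal
(0,2): flips 3 -> legal
(0,3): flips 2 -> legal
(0,4): no bracket -> illegal
(1,0): no bracket -> illegal
(2,0): no bracket -> illegal
(2,4): no bracket -> illegal
(3,0): no bracket -> illegal
(3,1): flips 2 -> legal
(3,5): no bracket -> illegal
(4,5): flips 2 -> legal
(5,2): flips 1 -> legal
(5,3): flips 1 -> legal
(5,5): flips 1 -> legal
B mobility = 8
-- W to move --
(0,0): flips 1 -> legal
(0,1): flips 1 -> legal
(0,2): no bracket -> illegal
(0,3): no bracket -> illegal
(0,4): no bracket -> illegal
(0,5): flips 1 -> legal
(1,0): flips 1 -> legal
(1,5): flips 1 -> legal
(2,0): no bracket -> illegal
(2,4): flips 1 -> legal
(3,0): no bracket -> illegal
(3,1): no bracket -> illegal
(3,5): flips 2 -> legal
(4,0): flips 2 -> legal
(4,5): flips 1 -> legal
(5,0): flips 1 -> legal
(5,1): no bracket -> illegal
(5,2): flips 1 -> legal
(5,3): no bracket -> illegal
W mobility = 11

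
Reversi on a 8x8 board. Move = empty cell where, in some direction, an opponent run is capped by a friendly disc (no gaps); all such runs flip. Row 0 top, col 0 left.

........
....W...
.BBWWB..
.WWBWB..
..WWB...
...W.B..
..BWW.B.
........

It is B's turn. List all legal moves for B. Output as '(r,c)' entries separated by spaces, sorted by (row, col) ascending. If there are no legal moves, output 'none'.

Answer: (0,3) (0,4) (1,3) (1,5) (3,0) (4,0) (4,1) (5,1) (5,2) (5,4) (6,5) (7,3)

Derivation:
(0,3): flips 1 -> legal
(0,4): flips 3 -> legal
(0,5): no bracket -> illegal
(1,2): no bracket -> illegal
(1,3): flips 2 -> legal
(1,5): flips 1 -> legal
(2,0): no bracket -> illegal
(3,0): flips 2 -> legal
(4,0): flips 1 -> legal
(4,1): flips 3 -> legal
(4,5): no bracket -> illegal
(5,1): flips 1 -> legal
(5,2): flips 4 -> legal
(5,4): flips 2 -> legal
(6,5): flips 2 -> legal
(7,2): no bracket -> illegal
(7,3): flips 4 -> legal
(7,4): no bracket -> illegal
(7,5): no bracket -> illegal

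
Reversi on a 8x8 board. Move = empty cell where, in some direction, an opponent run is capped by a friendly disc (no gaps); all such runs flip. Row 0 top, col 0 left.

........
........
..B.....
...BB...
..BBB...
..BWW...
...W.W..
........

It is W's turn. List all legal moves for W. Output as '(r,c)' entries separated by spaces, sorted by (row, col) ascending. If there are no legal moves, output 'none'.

Answer: (2,3) (2,4) (3,1) (3,2) (3,5) (4,1) (5,1)

Derivation:
(1,1): no bracket -> illegal
(1,2): no bracket -> illegal
(1,3): no bracket -> illegal
(2,1): no bracket -> illegal
(2,3): flips 2 -> legal
(2,4): flips 2 -> legal
(2,5): no bracket -> illegal
(3,1): flips 1 -> legal
(3,2): flips 1 -> legal
(3,5): flips 1 -> legal
(4,1): flips 1 -> legal
(4,5): no bracket -> illegal
(5,1): flips 1 -> legal
(5,5): no bracket -> illegal
(6,1): no bracket -> illegal
(6,2): no bracket -> illegal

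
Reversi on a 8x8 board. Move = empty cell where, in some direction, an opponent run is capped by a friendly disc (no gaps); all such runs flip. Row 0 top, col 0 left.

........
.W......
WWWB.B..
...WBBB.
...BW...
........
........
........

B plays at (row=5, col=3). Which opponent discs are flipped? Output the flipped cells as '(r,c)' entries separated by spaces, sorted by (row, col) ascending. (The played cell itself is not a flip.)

Dir NW: first cell '.' (not opp) -> no flip
Dir N: first cell 'B' (not opp) -> no flip
Dir NE: opp run (4,4) capped by B -> flip
Dir W: first cell '.' (not opp) -> no flip
Dir E: first cell '.' (not opp) -> no flip
Dir SW: first cell '.' (not opp) -> no flip
Dir S: first cell '.' (not opp) -> no flip
Dir SE: first cell '.' (not opp) -> no flip

Answer: (4,4)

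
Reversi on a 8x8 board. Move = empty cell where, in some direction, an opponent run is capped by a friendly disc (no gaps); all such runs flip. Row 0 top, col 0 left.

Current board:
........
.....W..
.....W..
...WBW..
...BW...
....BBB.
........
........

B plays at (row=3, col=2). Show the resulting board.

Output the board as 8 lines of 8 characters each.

Place B at (3,2); scan 8 dirs for brackets.
Dir NW: first cell '.' (not opp) -> no flip
Dir N: first cell '.' (not opp) -> no flip
Dir NE: first cell '.' (not opp) -> no flip
Dir W: first cell '.' (not opp) -> no flip
Dir E: opp run (3,3) capped by B -> flip
Dir SW: first cell '.' (not opp) -> no flip
Dir S: first cell '.' (not opp) -> no flip
Dir SE: first cell 'B' (not opp) -> no flip
All flips: (3,3)

Answer: ........
.....W..
.....W..
..BBBW..
...BW...
....BBB.
........
........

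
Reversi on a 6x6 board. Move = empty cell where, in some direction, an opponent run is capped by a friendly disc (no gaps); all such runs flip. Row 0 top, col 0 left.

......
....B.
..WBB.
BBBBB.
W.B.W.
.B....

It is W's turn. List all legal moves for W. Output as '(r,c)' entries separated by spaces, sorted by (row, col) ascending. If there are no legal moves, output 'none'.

Answer: (0,4) (2,0) (2,5) (5,2)

Derivation:
(0,3): no bracket -> illegal
(0,4): flips 3 -> legal
(0,5): no bracket -> illegal
(1,2): no bracket -> illegal
(1,3): no bracket -> illegal
(1,5): no bracket -> illegal
(2,0): flips 1 -> legal
(2,1): no bracket -> illegal
(2,5): flips 2 -> legal
(3,5): no bracket -> illegal
(4,1): no bracket -> illegal
(4,3): no bracket -> illegal
(4,5): no bracket -> illegal
(5,0): no bracket -> illegal
(5,2): flips 2 -> legal
(5,3): no bracket -> illegal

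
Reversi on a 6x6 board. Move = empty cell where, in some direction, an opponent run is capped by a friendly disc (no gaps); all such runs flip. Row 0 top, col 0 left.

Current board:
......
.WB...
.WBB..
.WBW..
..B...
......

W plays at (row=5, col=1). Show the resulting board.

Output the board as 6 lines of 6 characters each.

Answer: ......
.WB...
.WBB..
.WBW..
..W...
.W....

Derivation:
Place W at (5,1); scan 8 dirs for brackets.
Dir NW: first cell '.' (not opp) -> no flip
Dir N: first cell '.' (not opp) -> no flip
Dir NE: opp run (4,2) capped by W -> flip
Dir W: first cell '.' (not opp) -> no flip
Dir E: first cell '.' (not opp) -> no flip
Dir SW: edge -> no flip
Dir S: edge -> no flip
Dir SE: edge -> no flip
All flips: (4,2)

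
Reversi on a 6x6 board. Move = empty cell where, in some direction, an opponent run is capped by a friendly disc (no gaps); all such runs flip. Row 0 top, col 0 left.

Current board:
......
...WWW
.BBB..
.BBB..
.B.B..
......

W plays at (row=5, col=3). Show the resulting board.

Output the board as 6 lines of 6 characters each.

Place W at (5,3); scan 8 dirs for brackets.
Dir NW: first cell '.' (not opp) -> no flip
Dir N: opp run (4,3) (3,3) (2,3) capped by W -> flip
Dir NE: first cell '.' (not opp) -> no flip
Dir W: first cell '.' (not opp) -> no flip
Dir E: first cell '.' (not opp) -> no flip
Dir SW: edge -> no flip
Dir S: edge -> no flip
Dir SE: edge -> no flip
All flips: (2,3) (3,3) (4,3)

Answer: ......
...WWW
.BBW..
.BBW..
.B.W..
...W..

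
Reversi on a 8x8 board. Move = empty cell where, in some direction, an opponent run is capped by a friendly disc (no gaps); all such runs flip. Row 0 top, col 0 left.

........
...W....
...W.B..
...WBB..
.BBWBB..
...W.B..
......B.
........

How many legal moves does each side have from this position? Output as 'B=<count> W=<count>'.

-- B to move --
(0,2): no bracket -> illegal
(0,3): no bracket -> illegal
(0,4): no bracket -> illegal
(1,2): flips 1 -> legal
(1,4): no bracket -> illegal
(2,2): flips 1 -> legal
(2,4): flips 1 -> legal
(3,2): flips 1 -> legal
(5,2): flips 1 -> legal
(5,4): no bracket -> illegal
(6,2): flips 1 -> legal
(6,3): no bracket -> illegal
(6,4): flips 1 -> legal
B mobility = 7
-- W to move --
(1,4): no bracket -> illegal
(1,5): no bracket -> illegal
(1,6): flips 2 -> legal
(2,4): no bracket -> illegal
(2,6): flips 2 -> legal
(3,0): no bracket -> illegal
(3,1): flips 1 -> legal
(3,2): no bracket -> illegal
(3,6): flips 2 -> legal
(4,0): flips 2 -> legal
(4,6): flips 2 -> legal
(5,0): no bracket -> illegal
(5,1): flips 1 -> legal
(5,2): no bracket -> illegal
(5,4): no bracket -> illegal
(5,6): flips 2 -> legal
(5,7): no bracket -> illegal
(6,4): no bracket -> illegal
(6,5): no bracket -> illegal
(6,7): no bracket -> illegal
(7,5): no bracket -> illegal
(7,6): no bracket -> illegal
(7,7): flips 3 -> legal
W mobility = 9

Answer: B=7 W=9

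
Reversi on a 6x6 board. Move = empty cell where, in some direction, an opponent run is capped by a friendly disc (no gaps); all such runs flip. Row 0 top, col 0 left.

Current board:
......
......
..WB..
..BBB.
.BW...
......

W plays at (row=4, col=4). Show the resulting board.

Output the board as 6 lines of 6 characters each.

Answer: ......
......
..WB..
..BWB.
.BW.W.
......

Derivation:
Place W at (4,4); scan 8 dirs for brackets.
Dir NW: opp run (3,3) capped by W -> flip
Dir N: opp run (3,4), next='.' -> no flip
Dir NE: first cell '.' (not opp) -> no flip
Dir W: first cell '.' (not opp) -> no flip
Dir E: first cell '.' (not opp) -> no flip
Dir SW: first cell '.' (not opp) -> no flip
Dir S: first cell '.' (not opp) -> no flip
Dir SE: first cell '.' (not opp) -> no flip
All flips: (3,3)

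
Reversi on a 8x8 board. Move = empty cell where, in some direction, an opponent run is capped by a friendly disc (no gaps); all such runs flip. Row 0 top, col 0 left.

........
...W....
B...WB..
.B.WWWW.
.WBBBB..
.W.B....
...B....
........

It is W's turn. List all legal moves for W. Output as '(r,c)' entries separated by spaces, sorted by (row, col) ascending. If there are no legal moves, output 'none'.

Answer: (1,4) (1,5) (1,6) (2,1) (2,6) (4,6) (5,2) (5,4) (5,5) (5,6) (6,2) (7,3)

Derivation:
(1,0): no bracket -> illegal
(1,1): no bracket -> illegal
(1,4): flips 1 -> legal
(1,5): flips 1 -> legal
(1,6): flips 1 -> legal
(2,1): flips 1 -> legal
(2,2): no bracket -> illegal
(2,6): flips 1 -> legal
(3,0): no bracket -> illegal
(3,2): no bracket -> illegal
(4,0): no bracket -> illegal
(4,6): flips 4 -> legal
(5,2): flips 1 -> legal
(5,4): flips 2 -> legal
(5,5): flips 2 -> legal
(5,6): flips 1 -> legal
(6,2): flips 2 -> legal
(6,4): no bracket -> illegal
(7,2): no bracket -> illegal
(7,3): flips 3 -> legal
(7,4): no bracket -> illegal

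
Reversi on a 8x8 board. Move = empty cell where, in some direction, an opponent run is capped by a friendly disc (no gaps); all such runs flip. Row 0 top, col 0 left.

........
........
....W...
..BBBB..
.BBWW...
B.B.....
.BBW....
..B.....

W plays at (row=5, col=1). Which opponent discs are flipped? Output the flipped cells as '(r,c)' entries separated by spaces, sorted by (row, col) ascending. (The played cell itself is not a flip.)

Answer: (3,3) (4,2)

Derivation:
Dir NW: first cell '.' (not opp) -> no flip
Dir N: opp run (4,1), next='.' -> no flip
Dir NE: opp run (4,2) (3,3) capped by W -> flip
Dir W: opp run (5,0), next=edge -> no flip
Dir E: opp run (5,2), next='.' -> no flip
Dir SW: first cell '.' (not opp) -> no flip
Dir S: opp run (6,1), next='.' -> no flip
Dir SE: opp run (6,2), next='.' -> no flip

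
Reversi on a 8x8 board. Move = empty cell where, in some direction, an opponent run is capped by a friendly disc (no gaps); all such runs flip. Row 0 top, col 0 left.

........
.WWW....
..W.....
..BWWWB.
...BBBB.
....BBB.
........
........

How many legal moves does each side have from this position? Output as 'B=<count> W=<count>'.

Answer: B=6 W=10

Derivation:
-- B to move --
(0,0): flips 3 -> legal
(0,1): no bracket -> illegal
(0,2): flips 2 -> legal
(0,3): no bracket -> illegal
(0,4): no bracket -> illegal
(1,0): no bracket -> illegal
(1,4): no bracket -> illegal
(2,0): no bracket -> illegal
(2,1): no bracket -> illegal
(2,3): flips 2 -> legal
(2,4): flips 2 -> legal
(2,5): flips 2 -> legal
(2,6): flips 1 -> legal
(3,1): no bracket -> illegal
(4,2): no bracket -> illegal
B mobility = 6
-- W to move --
(2,1): no bracket -> illegal
(2,3): no bracket -> illegal
(2,5): no bracket -> illegal
(2,6): no bracket -> illegal
(2,7): no bracket -> illegal
(3,1): flips 1 -> legal
(3,7): flips 1 -> legal
(4,1): no bracket -> illegal
(4,2): flips 1 -> legal
(4,7): no bracket -> illegal
(5,2): flips 1 -> legal
(5,3): flips 2 -> legal
(5,7): flips 1 -> legal
(6,3): no bracket -> illegal
(6,4): flips 2 -> legal
(6,5): flips 2 -> legal
(6,6): flips 2 -> legal
(6,7): flips 2 -> legal
W mobility = 10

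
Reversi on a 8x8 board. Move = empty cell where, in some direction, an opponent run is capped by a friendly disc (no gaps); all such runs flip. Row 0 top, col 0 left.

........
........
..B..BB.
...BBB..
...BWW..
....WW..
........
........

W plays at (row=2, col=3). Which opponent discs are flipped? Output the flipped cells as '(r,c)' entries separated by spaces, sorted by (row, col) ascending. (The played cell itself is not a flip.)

Answer: (3,4)

Derivation:
Dir NW: first cell '.' (not opp) -> no flip
Dir N: first cell '.' (not opp) -> no flip
Dir NE: first cell '.' (not opp) -> no flip
Dir W: opp run (2,2), next='.' -> no flip
Dir E: first cell '.' (not opp) -> no flip
Dir SW: first cell '.' (not opp) -> no flip
Dir S: opp run (3,3) (4,3), next='.' -> no flip
Dir SE: opp run (3,4) capped by W -> flip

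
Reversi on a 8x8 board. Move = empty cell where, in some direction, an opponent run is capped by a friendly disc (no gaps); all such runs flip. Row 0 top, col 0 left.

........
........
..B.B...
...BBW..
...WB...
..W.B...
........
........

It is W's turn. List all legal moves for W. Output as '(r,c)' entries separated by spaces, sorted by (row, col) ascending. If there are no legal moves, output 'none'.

(1,1): no bracket -> illegal
(1,2): no bracket -> illegal
(1,3): flips 1 -> legal
(1,4): no bracket -> illegal
(1,5): no bracket -> illegal
(2,1): no bracket -> illegal
(2,3): flips 1 -> legal
(2,5): flips 1 -> legal
(3,1): no bracket -> illegal
(3,2): flips 2 -> legal
(4,2): no bracket -> illegal
(4,5): flips 1 -> legal
(5,3): flips 1 -> legal
(5,5): no bracket -> illegal
(6,3): no bracket -> illegal
(6,4): no bracket -> illegal
(6,5): flips 1 -> legal

Answer: (1,3) (2,3) (2,5) (3,2) (4,5) (5,3) (6,5)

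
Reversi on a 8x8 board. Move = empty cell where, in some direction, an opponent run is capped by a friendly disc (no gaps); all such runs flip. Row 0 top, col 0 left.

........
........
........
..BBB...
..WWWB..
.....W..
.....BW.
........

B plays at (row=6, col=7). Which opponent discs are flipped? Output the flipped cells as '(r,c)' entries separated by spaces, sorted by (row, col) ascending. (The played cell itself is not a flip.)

Dir NW: first cell '.' (not opp) -> no flip
Dir N: first cell '.' (not opp) -> no flip
Dir NE: edge -> no flip
Dir W: opp run (6,6) capped by B -> flip
Dir E: edge -> no flip
Dir SW: first cell '.' (not opp) -> no flip
Dir S: first cell '.' (not opp) -> no flip
Dir SE: edge -> no flip

Answer: (6,6)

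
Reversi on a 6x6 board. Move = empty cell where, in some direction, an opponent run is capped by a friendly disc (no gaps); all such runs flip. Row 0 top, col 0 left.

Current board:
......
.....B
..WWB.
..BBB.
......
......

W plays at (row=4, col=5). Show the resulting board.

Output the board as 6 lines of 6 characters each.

Answer: ......
.....B
..WWB.
..BBW.
.....W
......

Derivation:
Place W at (4,5); scan 8 dirs for brackets.
Dir NW: opp run (3,4) capped by W -> flip
Dir N: first cell '.' (not opp) -> no flip
Dir NE: edge -> no flip
Dir W: first cell '.' (not opp) -> no flip
Dir E: edge -> no flip
Dir SW: first cell '.' (not opp) -> no flip
Dir S: first cell '.' (not opp) -> no flip
Dir SE: edge -> no flip
All flips: (3,4)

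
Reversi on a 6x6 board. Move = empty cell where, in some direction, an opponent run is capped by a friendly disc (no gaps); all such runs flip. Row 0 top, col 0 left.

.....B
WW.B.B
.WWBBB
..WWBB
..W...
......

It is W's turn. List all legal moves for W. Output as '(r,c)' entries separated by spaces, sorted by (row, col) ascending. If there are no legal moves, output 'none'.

(0,2): no bracket -> illegal
(0,3): flips 2 -> legal
(0,4): flips 1 -> legal
(1,2): no bracket -> illegal
(1,4): flips 1 -> legal
(4,3): no bracket -> illegal
(4,4): no bracket -> illegal
(4,5): no bracket -> illegal

Answer: (0,3) (0,4) (1,4)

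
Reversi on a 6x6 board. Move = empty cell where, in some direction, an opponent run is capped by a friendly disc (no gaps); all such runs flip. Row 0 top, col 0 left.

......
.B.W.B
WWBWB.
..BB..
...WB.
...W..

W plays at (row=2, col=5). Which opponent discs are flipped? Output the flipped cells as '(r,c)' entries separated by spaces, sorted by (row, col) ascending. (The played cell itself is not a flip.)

Answer: (2,4)

Derivation:
Dir NW: first cell '.' (not opp) -> no flip
Dir N: opp run (1,5), next='.' -> no flip
Dir NE: edge -> no flip
Dir W: opp run (2,4) capped by W -> flip
Dir E: edge -> no flip
Dir SW: first cell '.' (not opp) -> no flip
Dir S: first cell '.' (not opp) -> no flip
Dir SE: edge -> no flip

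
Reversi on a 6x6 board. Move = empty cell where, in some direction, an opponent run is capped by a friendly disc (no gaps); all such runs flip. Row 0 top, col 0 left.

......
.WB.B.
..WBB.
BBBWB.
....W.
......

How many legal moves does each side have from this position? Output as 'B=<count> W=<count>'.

Answer: B=6 W=8

Derivation:
-- B to move --
(0,0): no bracket -> illegal
(0,1): no bracket -> illegal
(0,2): no bracket -> illegal
(1,0): flips 1 -> legal
(1,3): flips 1 -> legal
(2,0): no bracket -> illegal
(2,1): flips 1 -> legal
(3,5): no bracket -> illegal
(4,2): flips 1 -> legal
(4,3): flips 1 -> legal
(4,5): no bracket -> illegal
(5,3): no bracket -> illegal
(5,4): flips 1 -> legal
(5,5): no bracket -> illegal
B mobility = 6
-- W to move --
(0,1): no bracket -> illegal
(0,2): flips 1 -> legal
(0,3): no bracket -> illegal
(0,4): flips 3 -> legal
(0,5): no bracket -> illegal
(1,3): flips 2 -> legal
(1,5): flips 1 -> legal
(2,0): no bracket -> illegal
(2,1): no bracket -> illegal
(2,5): flips 2 -> legal
(3,5): flips 1 -> legal
(4,0): flips 1 -> legal
(4,1): no bracket -> illegal
(4,2): flips 1 -> legal
(4,3): no bracket -> illegal
(4,5): no bracket -> illegal
W mobility = 8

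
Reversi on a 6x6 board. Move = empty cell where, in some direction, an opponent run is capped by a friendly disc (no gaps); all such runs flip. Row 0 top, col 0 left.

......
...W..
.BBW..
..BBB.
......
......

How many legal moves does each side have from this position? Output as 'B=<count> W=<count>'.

-- B to move --
(0,2): no bracket -> illegal
(0,3): flips 2 -> legal
(0,4): flips 1 -> legal
(1,2): flips 1 -> legal
(1,4): flips 1 -> legal
(2,4): flips 1 -> legal
B mobility = 5
-- W to move --
(1,0): no bracket -> illegal
(1,1): no bracket -> illegal
(1,2): no bracket -> illegal
(2,0): flips 2 -> legal
(2,4): no bracket -> illegal
(2,5): no bracket -> illegal
(3,0): no bracket -> illegal
(3,1): flips 1 -> legal
(3,5): no bracket -> illegal
(4,1): flips 1 -> legal
(4,2): no bracket -> illegal
(4,3): flips 1 -> legal
(4,4): no bracket -> illegal
(4,5): flips 1 -> legal
W mobility = 5

Answer: B=5 W=5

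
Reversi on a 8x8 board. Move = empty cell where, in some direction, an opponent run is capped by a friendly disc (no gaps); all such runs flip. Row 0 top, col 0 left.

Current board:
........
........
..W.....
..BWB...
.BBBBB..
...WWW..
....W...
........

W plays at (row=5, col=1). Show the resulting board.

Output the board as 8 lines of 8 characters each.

Answer: ........
........
..W.....
..BWB...
.BWBBB..
.W.WWW..
....W...
........

Derivation:
Place W at (5,1); scan 8 dirs for brackets.
Dir NW: first cell '.' (not opp) -> no flip
Dir N: opp run (4,1), next='.' -> no flip
Dir NE: opp run (4,2) capped by W -> flip
Dir W: first cell '.' (not opp) -> no flip
Dir E: first cell '.' (not opp) -> no flip
Dir SW: first cell '.' (not opp) -> no flip
Dir S: first cell '.' (not opp) -> no flip
Dir SE: first cell '.' (not opp) -> no flip
All flips: (4,2)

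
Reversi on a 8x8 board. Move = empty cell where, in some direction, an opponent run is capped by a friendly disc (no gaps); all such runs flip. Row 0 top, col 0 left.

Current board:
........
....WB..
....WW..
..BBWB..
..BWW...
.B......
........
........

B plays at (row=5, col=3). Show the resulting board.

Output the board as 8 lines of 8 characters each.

Answer: ........
....WB..
....WW..
..BBWB..
..BBB...
.B.B....
........
........

Derivation:
Place B at (5,3); scan 8 dirs for brackets.
Dir NW: first cell 'B' (not opp) -> no flip
Dir N: opp run (4,3) capped by B -> flip
Dir NE: opp run (4,4) capped by B -> flip
Dir W: first cell '.' (not opp) -> no flip
Dir E: first cell '.' (not opp) -> no flip
Dir SW: first cell '.' (not opp) -> no flip
Dir S: first cell '.' (not opp) -> no flip
Dir SE: first cell '.' (not opp) -> no flip
All flips: (4,3) (4,4)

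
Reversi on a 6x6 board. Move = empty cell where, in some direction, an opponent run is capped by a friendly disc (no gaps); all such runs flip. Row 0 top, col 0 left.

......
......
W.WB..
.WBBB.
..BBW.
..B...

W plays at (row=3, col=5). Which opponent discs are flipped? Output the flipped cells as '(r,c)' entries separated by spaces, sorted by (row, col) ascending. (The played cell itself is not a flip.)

Answer: (3,2) (3,3) (3,4)

Derivation:
Dir NW: first cell '.' (not opp) -> no flip
Dir N: first cell '.' (not opp) -> no flip
Dir NE: edge -> no flip
Dir W: opp run (3,4) (3,3) (3,2) capped by W -> flip
Dir E: edge -> no flip
Dir SW: first cell 'W' (not opp) -> no flip
Dir S: first cell '.' (not opp) -> no flip
Dir SE: edge -> no flip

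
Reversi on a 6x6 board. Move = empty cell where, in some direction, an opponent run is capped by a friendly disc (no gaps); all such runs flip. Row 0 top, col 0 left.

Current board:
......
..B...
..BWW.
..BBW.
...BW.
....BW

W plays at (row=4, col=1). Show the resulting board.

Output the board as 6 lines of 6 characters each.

Place W at (4,1); scan 8 dirs for brackets.
Dir NW: first cell '.' (not opp) -> no flip
Dir N: first cell '.' (not opp) -> no flip
Dir NE: opp run (3,2) capped by W -> flip
Dir W: first cell '.' (not opp) -> no flip
Dir E: first cell '.' (not opp) -> no flip
Dir SW: first cell '.' (not opp) -> no flip
Dir S: first cell '.' (not opp) -> no flip
Dir SE: first cell '.' (not opp) -> no flip
All flips: (3,2)

Answer: ......
..B...
..BWW.
..WBW.
.W.BW.
....BW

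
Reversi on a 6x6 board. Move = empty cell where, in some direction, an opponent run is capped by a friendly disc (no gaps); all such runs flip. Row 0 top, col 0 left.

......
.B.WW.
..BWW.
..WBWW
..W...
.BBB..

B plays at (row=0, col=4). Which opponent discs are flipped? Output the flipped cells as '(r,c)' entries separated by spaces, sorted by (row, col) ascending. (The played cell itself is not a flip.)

Dir NW: edge -> no flip
Dir N: edge -> no flip
Dir NE: edge -> no flip
Dir W: first cell '.' (not opp) -> no flip
Dir E: first cell '.' (not opp) -> no flip
Dir SW: opp run (1,3) capped by B -> flip
Dir S: opp run (1,4) (2,4) (3,4), next='.' -> no flip
Dir SE: first cell '.' (not opp) -> no flip

Answer: (1,3)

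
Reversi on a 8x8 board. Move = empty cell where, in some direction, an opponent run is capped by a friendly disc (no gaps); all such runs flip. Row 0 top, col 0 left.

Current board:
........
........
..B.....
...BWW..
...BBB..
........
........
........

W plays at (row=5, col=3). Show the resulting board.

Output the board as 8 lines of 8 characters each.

Place W at (5,3); scan 8 dirs for brackets.
Dir NW: first cell '.' (not opp) -> no flip
Dir N: opp run (4,3) (3,3), next='.' -> no flip
Dir NE: opp run (4,4) capped by W -> flip
Dir W: first cell '.' (not opp) -> no flip
Dir E: first cell '.' (not opp) -> no flip
Dir SW: first cell '.' (not opp) -> no flip
Dir S: first cell '.' (not opp) -> no flip
Dir SE: first cell '.' (not opp) -> no flip
All flips: (4,4)

Answer: ........
........
..B.....
...BWW..
...BWB..
...W....
........
........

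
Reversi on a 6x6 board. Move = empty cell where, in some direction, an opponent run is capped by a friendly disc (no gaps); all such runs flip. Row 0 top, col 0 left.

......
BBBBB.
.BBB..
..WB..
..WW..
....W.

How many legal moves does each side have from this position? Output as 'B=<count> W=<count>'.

Answer: B=5 W=5

Derivation:
-- B to move --
(3,1): flips 1 -> legal
(3,4): no bracket -> illegal
(4,1): flips 1 -> legal
(4,4): no bracket -> illegal
(4,5): no bracket -> illegal
(5,1): flips 1 -> legal
(5,2): flips 2 -> legal
(5,3): flips 1 -> legal
(5,5): no bracket -> illegal
B mobility = 5
-- W to move --
(0,0): no bracket -> illegal
(0,1): no bracket -> illegal
(0,2): flips 2 -> legal
(0,3): flips 3 -> legal
(0,4): no bracket -> illegal
(0,5): flips 2 -> legal
(1,5): no bracket -> illegal
(2,0): no bracket -> illegal
(2,4): flips 1 -> legal
(2,5): no bracket -> illegal
(3,0): no bracket -> illegal
(3,1): no bracket -> illegal
(3,4): flips 1 -> legal
(4,4): no bracket -> illegal
W mobility = 5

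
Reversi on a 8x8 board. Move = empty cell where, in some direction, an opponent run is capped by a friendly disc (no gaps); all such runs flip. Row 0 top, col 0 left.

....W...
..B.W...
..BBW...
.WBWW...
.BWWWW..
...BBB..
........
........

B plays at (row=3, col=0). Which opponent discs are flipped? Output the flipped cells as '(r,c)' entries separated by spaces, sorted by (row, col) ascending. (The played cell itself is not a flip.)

Dir NW: edge -> no flip
Dir N: first cell '.' (not opp) -> no flip
Dir NE: first cell '.' (not opp) -> no flip
Dir W: edge -> no flip
Dir E: opp run (3,1) capped by B -> flip
Dir SW: edge -> no flip
Dir S: first cell '.' (not opp) -> no flip
Dir SE: first cell 'B' (not opp) -> no flip

Answer: (3,1)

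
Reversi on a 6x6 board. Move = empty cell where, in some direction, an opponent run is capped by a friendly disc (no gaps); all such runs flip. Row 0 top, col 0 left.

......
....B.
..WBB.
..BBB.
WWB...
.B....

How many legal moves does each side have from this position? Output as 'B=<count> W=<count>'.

Answer: B=5 W=5

Derivation:
-- B to move --
(1,1): flips 1 -> legal
(1,2): flips 1 -> legal
(1,3): no bracket -> illegal
(2,1): flips 1 -> legal
(3,0): no bracket -> illegal
(3,1): flips 1 -> legal
(5,0): flips 1 -> legal
(5,2): no bracket -> illegal
B mobility = 5
-- W to move --
(0,3): no bracket -> illegal
(0,4): no bracket -> illegal
(0,5): flips 3 -> legal
(1,2): no bracket -> illegal
(1,3): no bracket -> illegal
(1,5): no bracket -> illegal
(2,1): no bracket -> illegal
(2,5): flips 2 -> legal
(3,1): no bracket -> illegal
(3,5): no bracket -> illegal
(4,3): flips 1 -> legal
(4,4): flips 1 -> legal
(4,5): no bracket -> illegal
(5,0): no bracket -> illegal
(5,2): flips 2 -> legal
(5,3): no bracket -> illegal
W mobility = 5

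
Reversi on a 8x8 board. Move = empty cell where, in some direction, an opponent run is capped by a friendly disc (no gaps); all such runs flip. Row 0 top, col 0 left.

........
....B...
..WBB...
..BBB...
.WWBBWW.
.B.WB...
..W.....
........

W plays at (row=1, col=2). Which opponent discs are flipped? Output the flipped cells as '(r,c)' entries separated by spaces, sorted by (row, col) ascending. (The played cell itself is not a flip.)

Answer: (2,3) (3,4)

Derivation:
Dir NW: first cell '.' (not opp) -> no flip
Dir N: first cell '.' (not opp) -> no flip
Dir NE: first cell '.' (not opp) -> no flip
Dir W: first cell '.' (not opp) -> no flip
Dir E: first cell '.' (not opp) -> no flip
Dir SW: first cell '.' (not opp) -> no flip
Dir S: first cell 'W' (not opp) -> no flip
Dir SE: opp run (2,3) (3,4) capped by W -> flip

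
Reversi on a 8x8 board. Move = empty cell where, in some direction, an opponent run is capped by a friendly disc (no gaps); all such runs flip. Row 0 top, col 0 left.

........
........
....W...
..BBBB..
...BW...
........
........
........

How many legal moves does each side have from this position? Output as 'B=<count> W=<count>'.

-- B to move --
(1,3): flips 1 -> legal
(1,4): flips 1 -> legal
(1,5): flips 1 -> legal
(2,3): no bracket -> illegal
(2,5): no bracket -> illegal
(4,5): flips 1 -> legal
(5,3): flips 1 -> legal
(5,4): flips 1 -> legal
(5,5): flips 1 -> legal
B mobility = 7
-- W to move --
(2,1): no bracket -> illegal
(2,2): flips 1 -> legal
(2,3): no bracket -> illegal
(2,5): no bracket -> illegal
(2,6): flips 1 -> legal
(3,1): no bracket -> illegal
(3,6): no bracket -> illegal
(4,1): no bracket -> illegal
(4,2): flips 2 -> legal
(4,5): no bracket -> illegal
(4,6): flips 1 -> legal
(5,2): no bracket -> illegal
(5,3): no bracket -> illegal
(5,4): no bracket -> illegal
W mobility = 4

Answer: B=7 W=4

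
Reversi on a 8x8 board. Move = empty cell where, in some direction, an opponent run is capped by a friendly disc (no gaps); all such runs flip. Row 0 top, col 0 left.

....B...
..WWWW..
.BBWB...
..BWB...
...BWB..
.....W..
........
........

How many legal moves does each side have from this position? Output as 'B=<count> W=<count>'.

Answer: B=10 W=11

Derivation:
-- B to move --
(0,1): flips 2 -> legal
(0,2): flips 2 -> legal
(0,3): flips 4 -> legal
(0,5): flips 2 -> legal
(0,6): flips 1 -> legal
(1,1): no bracket -> illegal
(1,6): no bracket -> illegal
(2,5): no bracket -> illegal
(2,6): flips 1 -> legal
(3,5): no bracket -> illegal
(4,2): flips 1 -> legal
(4,6): no bracket -> illegal
(5,3): no bracket -> illegal
(5,4): flips 1 -> legal
(5,6): no bracket -> illegal
(6,4): no bracket -> illegal
(6,5): flips 1 -> legal
(6,6): flips 3 -> legal
B mobility = 10
-- W to move --
(0,3): no bracket -> illegal
(0,5): no bracket -> illegal
(1,0): no bracket -> illegal
(1,1): flips 1 -> legal
(2,0): flips 2 -> legal
(2,5): flips 1 -> legal
(3,0): flips 1 -> legal
(3,1): flips 2 -> legal
(3,5): flips 3 -> legal
(3,6): no bracket -> illegal
(4,1): flips 1 -> legal
(4,2): flips 3 -> legal
(4,6): flips 1 -> legal
(5,2): no bracket -> illegal
(5,3): flips 1 -> legal
(5,4): no bracket -> illegal
(5,6): flips 2 -> legal
W mobility = 11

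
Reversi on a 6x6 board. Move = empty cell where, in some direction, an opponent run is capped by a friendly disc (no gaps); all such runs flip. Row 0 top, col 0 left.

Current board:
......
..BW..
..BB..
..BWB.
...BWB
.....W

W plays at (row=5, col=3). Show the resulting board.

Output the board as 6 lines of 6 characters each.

Place W at (5,3); scan 8 dirs for brackets.
Dir NW: first cell '.' (not opp) -> no flip
Dir N: opp run (4,3) capped by W -> flip
Dir NE: first cell 'W' (not opp) -> no flip
Dir W: first cell '.' (not opp) -> no flip
Dir E: first cell '.' (not opp) -> no flip
Dir SW: edge -> no flip
Dir S: edge -> no flip
Dir SE: edge -> no flip
All flips: (4,3)

Answer: ......
..BW..
..BB..
..BWB.
...WWB
...W.W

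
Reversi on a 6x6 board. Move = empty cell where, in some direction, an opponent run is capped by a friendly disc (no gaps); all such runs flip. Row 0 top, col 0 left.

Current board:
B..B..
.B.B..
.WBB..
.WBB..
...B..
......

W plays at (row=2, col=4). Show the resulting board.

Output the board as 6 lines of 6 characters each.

Place W at (2,4); scan 8 dirs for brackets.
Dir NW: opp run (1,3), next='.' -> no flip
Dir N: first cell '.' (not opp) -> no flip
Dir NE: first cell '.' (not opp) -> no flip
Dir W: opp run (2,3) (2,2) capped by W -> flip
Dir E: first cell '.' (not opp) -> no flip
Dir SW: opp run (3,3), next='.' -> no flip
Dir S: first cell '.' (not opp) -> no flip
Dir SE: first cell '.' (not opp) -> no flip
All flips: (2,2) (2,3)

Answer: B..B..
.B.B..
.WWWW.
.WBB..
...B..
......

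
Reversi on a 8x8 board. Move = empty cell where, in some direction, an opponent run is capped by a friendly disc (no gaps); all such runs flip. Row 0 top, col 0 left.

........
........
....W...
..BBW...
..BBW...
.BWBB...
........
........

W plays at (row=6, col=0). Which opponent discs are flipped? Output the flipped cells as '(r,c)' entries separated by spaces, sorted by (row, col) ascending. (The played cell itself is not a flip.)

Answer: (3,3) (4,2) (5,1)

Derivation:
Dir NW: edge -> no flip
Dir N: first cell '.' (not opp) -> no flip
Dir NE: opp run (5,1) (4,2) (3,3) capped by W -> flip
Dir W: edge -> no flip
Dir E: first cell '.' (not opp) -> no flip
Dir SW: edge -> no flip
Dir S: first cell '.' (not opp) -> no flip
Dir SE: first cell '.' (not opp) -> no flip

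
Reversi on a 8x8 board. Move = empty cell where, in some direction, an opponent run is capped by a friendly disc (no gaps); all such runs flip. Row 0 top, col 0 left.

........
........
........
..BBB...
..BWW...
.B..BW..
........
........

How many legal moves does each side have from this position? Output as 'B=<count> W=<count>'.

-- B to move --
(3,5): no bracket -> illegal
(4,5): flips 2 -> legal
(4,6): no bracket -> illegal
(5,2): flips 1 -> legal
(5,3): flips 1 -> legal
(5,6): flips 1 -> legal
(6,4): no bracket -> illegal
(6,5): no bracket -> illegal
(6,6): flips 2 -> legal
B mobility = 5
-- W to move --
(2,1): flips 1 -> legal
(2,2): flips 1 -> legal
(2,3): flips 1 -> legal
(2,4): flips 1 -> legal
(2,5): flips 1 -> legal
(3,1): no bracket -> illegal
(3,5): no bracket -> illegal
(4,0): no bracket -> illegal
(4,1): flips 1 -> legal
(4,5): no bracket -> illegal
(5,0): no bracket -> illegal
(5,2): no bracket -> illegal
(5,3): flips 1 -> legal
(6,0): no bracket -> illegal
(6,1): no bracket -> illegal
(6,2): no bracket -> illegal
(6,3): no bracket -> illegal
(6,4): flips 1 -> legal
(6,5): flips 1 -> legal
W mobility = 9

Answer: B=5 W=9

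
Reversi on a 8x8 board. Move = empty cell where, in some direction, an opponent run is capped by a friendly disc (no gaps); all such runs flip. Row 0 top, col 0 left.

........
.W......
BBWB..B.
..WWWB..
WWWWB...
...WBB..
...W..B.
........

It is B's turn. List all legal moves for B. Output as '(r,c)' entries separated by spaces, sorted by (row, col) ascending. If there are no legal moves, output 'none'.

Answer: (0,0) (0,1) (0,2) (2,4) (3,1) (4,5) (5,0) (5,2) (6,2) (7,2) (7,3)

Derivation:
(0,0): flips 3 -> legal
(0,1): flips 1 -> legal
(0,2): flips 1 -> legal
(1,0): no bracket -> illegal
(1,2): no bracket -> illegal
(1,3): no bracket -> illegal
(2,4): flips 1 -> legal
(2,5): no bracket -> illegal
(3,0): no bracket -> illegal
(3,1): flips 3 -> legal
(4,5): flips 1 -> legal
(5,0): flips 2 -> legal
(5,1): no bracket -> illegal
(5,2): flips 1 -> legal
(6,2): flips 1 -> legal
(6,4): no bracket -> illegal
(7,2): flips 1 -> legal
(7,3): flips 4 -> legal
(7,4): no bracket -> illegal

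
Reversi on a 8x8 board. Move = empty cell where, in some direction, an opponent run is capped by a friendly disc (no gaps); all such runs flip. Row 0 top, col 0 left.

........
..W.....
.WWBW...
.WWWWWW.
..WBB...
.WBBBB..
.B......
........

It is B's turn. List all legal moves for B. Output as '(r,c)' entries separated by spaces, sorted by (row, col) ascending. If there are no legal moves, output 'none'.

(0,1): flips 1 -> legal
(0,2): flips 4 -> legal
(0,3): no bracket -> illegal
(1,0): flips 2 -> legal
(1,1): flips 2 -> legal
(1,3): no bracket -> illegal
(1,4): flips 2 -> legal
(1,5): no bracket -> illegal
(2,0): flips 4 -> legal
(2,5): flips 2 -> legal
(2,6): flips 1 -> legal
(2,7): no bracket -> illegal
(3,0): no bracket -> illegal
(3,7): no bracket -> illegal
(4,0): no bracket -> illegal
(4,1): flips 3 -> legal
(4,5): flips 1 -> legal
(4,6): no bracket -> illegal
(4,7): no bracket -> illegal
(5,0): flips 1 -> legal
(6,0): no bracket -> illegal
(6,2): no bracket -> illegal

Answer: (0,1) (0,2) (1,0) (1,1) (1,4) (2,0) (2,5) (2,6) (4,1) (4,5) (5,0)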